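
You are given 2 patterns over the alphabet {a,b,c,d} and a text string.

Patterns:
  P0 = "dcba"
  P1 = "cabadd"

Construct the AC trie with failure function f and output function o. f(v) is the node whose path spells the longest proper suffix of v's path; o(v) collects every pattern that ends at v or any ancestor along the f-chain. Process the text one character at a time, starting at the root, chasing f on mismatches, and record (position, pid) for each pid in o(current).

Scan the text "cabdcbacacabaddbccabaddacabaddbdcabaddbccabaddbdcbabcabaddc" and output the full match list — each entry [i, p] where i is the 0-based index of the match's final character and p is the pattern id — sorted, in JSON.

Construct AC machine:
Trie nodes:
  0='ε' goto c→5 d→1
  1='d' goto c→2
  2='dc' goto b→3
  3='dcb' goto a→4
  4='dcba' goto ·  [P0 ends]
  5='c' goto a→6
  6='ca' goto b→7
  7='cab' goto a→8
  8='caba' goto d→9
  9='cabad' goto d→10
  10='cabadd' goto ·  [P1 ends]

BFS fail/out derivation:
  n1('d'): parent n0 fail=0; on 'd' 0 → fail=0;  out ∅∪∅=∅
  n5('c'): parent n0 fail=0; on 'c' 0 → fail=0;  out ∅∪∅=∅
  n2('dc'): parent n1 fail=0; on 'c' 0 → fail=5;  out ∅∪∅=∅
  n6('ca'): parent n5 fail=0; on 'a' 0 → fail=0;  out ∅∪∅=∅
  n3('dcb'): parent n2 fail=5; on 'b' 5→0 → fail=0;  out ∅∪∅=∅
  n7('cab'): parent n6 fail=0; on 'b' 0 → fail=0;  out ∅∪∅=∅
  n4('dcba'): parent n3 fail=0; on 'a' 0 → fail=0;  out {0}∪∅={0}
  n8('caba'): parent n7 fail=0; on 'a' 0 → fail=0;  out ∅∪∅=∅
  n9('cabad'): parent n8 fail=0; on 'd' 0 → fail=1;  out ∅∪∅=∅
  n10('cabadd'): parent n9 fail=1; on 'd' 1→0 → fail=1;  out {1}∪∅={1}

Run:
i=0 'c': node 0→5
i=1 'a': node 5→6
i=2 'b': node 6→7
i=3 'd': node 7→1 (via fail)
i=4 'c': node 1→2
i=5 'b': node 2→3
i=6 'a': node 3→4  emit P0@[3:6]
i=7 'c': node 4→5 (via fail)
i=8 'a': node 5→6
i=9 'c': node 6→5 (via fail)
i=10 'a': node 5→6
i=11 'b': node 6→7
i=12 'a': node 7→8
i=13 'd': node 8→9
i=14 'd': node 9→10  emit P1@[9:14]
i=15 'b': node 10→0 (via fail)
i=16 'c': node 0→5
i=17 'c': node 5→5 (via fail)
i=18 'a': node 5→6
i=19 'b': node 6→7
i=20 'a': node 7→8
i=21 'd': node 8→9
i=22 'd': node 9→10  emit P1@[17:22]
i=23 'a': node 10→0 (via fail)
i=24 'c': node 0→5
i=25 'a': node 5→6
i=26 'b': node 6→7
i=27 'a': node 7→8
i=28 'd': node 8→9
i=29 'd': node 9→10  emit P1@[24:29]
i=30 'b': node 10→0 (via fail)
i=31 'd': node 0→1
i=32 'c': node 1→2
i=33 'a': node 2→6 (via fail)
i=34 'b': node 6→7
i=35 'a': node 7→8
i=36 'd': node 8→9
i=37 'd': node 9→10  emit P1@[32:37]
i=38 'b': node 10→0 (via fail)
i=39 'c': node 0→5
i=40 'c': node 5→5 (via fail)
i=41 'a': node 5→6
i=42 'b': node 6→7
i=43 'a': node 7→8
i=44 'd': node 8→9
i=45 'd': node 9→10  emit P1@[40:45]
i=46 'b': node 10→0 (via fail)
i=47 'd': node 0→1
i=48 'c': node 1→2
i=49 'b': node 2→3
i=50 'a': node 3→4  emit P0@[47:50]
i=51 'b': node 4→0 (via fail)
i=52 'c': node 0→5
i=53 'a': node 5→6
i=54 'b': node 6→7
i=55 'a': node 7→8
i=56 'd': node 8→9
i=57 'd': node 9→10  emit P1@[52:57]
i=58 'c': node 10→2 (via fail)

Result: [[6,0],[14,1],[22,1],[29,1],[37,1],[45,1],[50,0],[57,1]]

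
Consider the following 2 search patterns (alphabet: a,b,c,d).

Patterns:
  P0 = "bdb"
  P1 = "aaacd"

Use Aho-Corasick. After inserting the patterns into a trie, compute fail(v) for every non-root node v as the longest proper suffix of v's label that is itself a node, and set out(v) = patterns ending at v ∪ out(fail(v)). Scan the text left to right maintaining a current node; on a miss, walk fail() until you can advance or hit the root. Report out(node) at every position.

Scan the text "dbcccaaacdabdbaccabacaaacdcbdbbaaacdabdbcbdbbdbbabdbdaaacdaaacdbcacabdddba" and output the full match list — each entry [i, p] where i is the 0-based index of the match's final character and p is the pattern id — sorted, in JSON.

Build automaton:
Trie (insert patterns):
  0='ε' goto a→4 b→1
  1='b' goto d→2
  2='bd' goto b→3
  3='bdb' goto ·  ←P0
  4='a' goto a→5
  5='aa' goto a→6
  6='aaa' goto c→7
  7='aaac' goto d→8
  8='aaacd' goto ·  ←P1

BFS fail/out derivation:
  fail(1) 'b': from fail(0)=0 chase 'b': 0 ⇒ 0;  out=∅∪out(0)=∅
  fail(4) 'a': from fail(0)=0 chase 'a': 0 ⇒ 0;  out=∅∪out(0)=∅
  fail(2) 'bd': from fail(1)=0 chase 'd': 0 ⇒ 0;  out=∅∪out(0)=∅
  fail(5) 'aa': from fail(4)=0 chase 'a': 0 ⇒ 4;  out=∅∪out(4)=∅
  fail(3) 'bdb': from fail(2)=0 chase 'b': 0 ⇒ 1;  out={0}∪out(1)={0}
  fail(6) 'aaa': from fail(5)=4 chase 'a': 4 ⇒ 5;  out=∅∪out(5)=∅
  fail(7) 'aaac': from fail(6)=5 chase 'c': 5→4→0 ⇒ 0;  out=∅∪out(0)=∅
  fail(8) 'aaacd': from fail(7)=0 chase 'd': 0 ⇒ 0;  out={1}∪out(0)={1}

Scan:
[0] read 'd'  n0⇒n0
[1] read 'b'  n0⇒n1
[2] read 'c'  n1⇒n0 ·f
[3] read 'c'  n0⇒n0
[4] read 'c'  n0⇒n0
[5] read 'a'  n0⇒n4
[6] read 'a'  n4⇒n5
[7] read 'a'  n5⇒n6
[8] read 'c'  n6⇒n7
[9] read 'd'  n7⇒n8  emit P1@[5:9]
[10] read 'a'  n8⇒n4 ·f
[11] read 'b'  n4⇒n1 ·f
[12] read 'd'  n1⇒n2
[13] read 'b'  n2⇒n3  emit P0@[11:13]
[14] read 'a'  n3⇒n4 ·f
[15] read 'c'  n4⇒n0 ·f
[16] read 'c'  n0⇒n0
[17] read 'a'  n0⇒n4
[18] read 'b'  n4⇒n1 ·f
[19] read 'a'  n1⇒n4 ·f
[20] read 'c'  n4⇒n0 ·f
[21] read 'a'  n0⇒n4
[22] read 'a'  n4⇒n5
[23] read 'a'  n5⇒n6
[24] read 'c'  n6⇒n7
[25] read 'd'  n7⇒n8  emit P1@[21:25]
[26] read 'c'  n8⇒n0 ·f
[27] read 'b'  n0⇒n1
[28] read 'd'  n1⇒n2
[29] read 'b'  n2⇒n3  emit P0@[27:29]
[30] read 'b'  n3⇒n1 ·f
[31] read 'a'  n1⇒n4 ·f
[32] read 'a'  n4⇒n5
[33] read 'a'  n5⇒n6
[34] read 'c'  n6⇒n7
[35] read 'd'  n7⇒n8  emit P1@[31:35]
[36] read 'a'  n8⇒n4 ·f
[37] read 'b'  n4⇒n1 ·f
[38] read 'd'  n1⇒n2
[39] read 'b'  n2⇒n3  emit P0@[37:39]
[40] read 'c'  n3⇒n0 ·f
[41] read 'b'  n0⇒n1
[42] read 'd'  n1⇒n2
[43] read 'b'  n2⇒n3  emit P0@[41:43]
[44] read 'b'  n3⇒n1 ·f
[45] read 'd'  n1⇒n2
[46] read 'b'  n2⇒n3  emit P0@[44:46]
[47] read 'b'  n3⇒n1 ·f
[48] read 'a'  n1⇒n4 ·f
[49] read 'b'  n4⇒n1 ·f
[50] read 'd'  n1⇒n2
[51] read 'b'  n2⇒n3  emit P0@[49:51]
[52] read 'd'  n3⇒n2 ·f
[53] read 'a'  n2⇒n4 ·f
[54] read 'a'  n4⇒n5
[55] read 'a'  n5⇒n6
[56] read 'c'  n6⇒n7
[57] read 'd'  n7⇒n8  emit P1@[53:57]
[58] read 'a'  n8⇒n4 ·f
[59] read 'a'  n4⇒n5
[60] read 'a'  n5⇒n6
[61] read 'c'  n6⇒n7
[62] read 'd'  n7⇒n8  emit P1@[58:62]
[63] read 'b'  n8⇒n1 ·f
[64] read 'c'  n1⇒n0 ·f
[65] read 'a'  n0⇒n4
[66] read 'c'  n4⇒n0 ·f
[67] read 'a'  n0⇒n4
[68] read 'b'  n4⇒n1 ·f
[69] read 'd'  n1⇒n2
[70] read 'd'  n2⇒n0 ·f
[71] read 'd'  n0⇒n0
[72] read 'b'  n0⇒n1
[73] read 'a'  n1⇒n4 ·f

Result: [[9,1],[13,0],[25,1],[29,0],[35,1],[39,0],[43,0],[46,0],[51,0],[57,1],[62,1]]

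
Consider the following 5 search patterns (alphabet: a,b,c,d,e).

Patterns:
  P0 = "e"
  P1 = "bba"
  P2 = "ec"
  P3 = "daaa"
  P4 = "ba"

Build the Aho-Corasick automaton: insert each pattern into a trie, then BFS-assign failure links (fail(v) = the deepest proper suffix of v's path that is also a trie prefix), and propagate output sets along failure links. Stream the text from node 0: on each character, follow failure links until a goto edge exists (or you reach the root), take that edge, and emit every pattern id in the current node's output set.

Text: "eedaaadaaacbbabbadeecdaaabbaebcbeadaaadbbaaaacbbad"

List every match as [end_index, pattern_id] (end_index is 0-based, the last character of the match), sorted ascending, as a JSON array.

Construct AC machine:
Trie (insert patterns):
  0='ε' goto b→2 d→6 e→1
  1='e' goto c→5  [P0 ends]
  2='b' goto a→10 b→3
  3='bb' goto a→4
  4='bba' goto ·  [P1 ends]
  5='ec' goto ·  [P2 ends]
  6='d' goto a→7
  7='da' goto a→8
  8='daa' goto a→9
  9='daaa' goto ·  [P3 ends]
  10='ba' goto ·  [P4 ends]

Failure links (BFS by depth):
  n1('e'): parent n0 fail=0; on 'e' 0 → fail=0;  out {0}∪∅={0}
  n2('b'): parent n0 fail=0; on 'b' 0 → fail=0;  out ∅∪∅=∅
  n6('d'): parent n0 fail=0; on 'd' 0 → fail=0;  out ∅∪∅=∅
  n3('bb'): parent n2 fail=0; on 'b' 0 → fail=2;  out ∅∪∅=∅
  n5('ec'): parent n1 fail=0; on 'c' 0 → fail=0;  out {2}∪∅={2}
  n7('da'): parent n6 fail=0; on 'a' 0 → fail=0;  out ∅∪∅=∅
  n10('ba'): parent n2 fail=0; on 'a' 0 → fail=0;  out {4}∪∅={4}
  n4('bba'): parent n3 fail=2; on 'a' 2 → fail=10;  out {1}∪{4}={1,4}
  n8('daa'): parent n7 fail=0; on 'a' 0 → fail=0;  out ∅∪∅=∅
  n9('daaa'): parent n8 fail=0; on 'a' 0 → fail=0;  out {3}∪∅={3}

Run:
pos 0 'e': at 1  ** P0@[0:0]
pos 1 'e': at 1 (via fail)  ** P0@[1:1]
pos 2 'd': at 6 (via fail)
pos 3 'a': at 7
pos 4 'a': at 8
pos 5 'a': at 9  ** P3@[2:5]
pos 6 'd': at 6 (via fail)
pos 7 'a': at 7
pos 8 'a': at 8
pos 9 'a': at 9  ** P3@[6:9]
pos 10 'c': at 0 (via fail)
pos 11 'b': at 2
pos 12 'b': at 3
pos 13 'a': at 4  ** P1@[11:13],P4@[12:13]
pos 14 'b': at 2 (via fail)
pos 15 'b': at 3
pos 16 'a': at 4  ** P1@[14:16],P4@[15:16]
pos 17 'd': at 6 (via fail)
pos 18 'e': at 1 (via fail)  ** P0@[18:18]
pos 19 'e': at 1 (via fail)  ** P0@[19:19]
pos 20 'c': at 5  ** P2@[19:20]
pos 21 'd': at 6 (via fail)
pos 22 'a': at 7
pos 23 'a': at 8
pos 24 'a': at 9  ** P3@[21:24]
pos 25 'b': at 2 (via fail)
pos 26 'b': at 3
pos 27 'a': at 4  ** P1@[25:27],P4@[26:27]
pos 28 'e': at 1 (via fail)  ** P0@[28:28]
pos 29 'b': at 2 (via fail)
pos 30 'c': at 0 (via fail)
pos 31 'b': at 2
pos 32 'e': at 1 (via fail)  ** P0@[32:32]
pos 33 'a': at 0 (via fail)
pos 34 'd': at 6
pos 35 'a': at 7
pos 36 'a': at 8
pos 37 'a': at 9  ** P3@[34:37]
pos 38 'd': at 6 (via fail)
pos 39 'b': at 2 (via fail)
pos 40 'b': at 3
pos 41 'a': at 4  ** P1@[39:41],P4@[40:41]
pos 42 'a': at 0 (via fail)
pos 43 'a': at 0
pos 44 'a': at 0
pos 45 'c': at 0
pos 46 'b': at 2
pos 47 'b': at 3
pos 48 'a': at 4  ** P1@[46:48],P4@[47:48]
pos 49 'd': at 6 (via fail)

Result: [[0,0],[1,0],[5,3],[9,3],[13,1],[13,4],[16,1],[16,4],[18,0],[19,0],[20,2],[24,3],[27,1],[27,4],[28,0],[32,0],[37,3],[41,1],[41,4],[48,1],[48,4]]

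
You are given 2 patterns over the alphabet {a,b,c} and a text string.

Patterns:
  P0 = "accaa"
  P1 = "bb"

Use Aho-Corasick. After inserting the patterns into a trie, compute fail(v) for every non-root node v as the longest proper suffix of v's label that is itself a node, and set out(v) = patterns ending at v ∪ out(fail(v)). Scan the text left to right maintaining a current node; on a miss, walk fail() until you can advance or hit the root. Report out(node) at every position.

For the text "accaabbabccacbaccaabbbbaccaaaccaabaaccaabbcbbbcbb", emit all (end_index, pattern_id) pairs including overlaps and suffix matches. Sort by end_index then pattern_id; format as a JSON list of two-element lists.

Build automaton:
Trie nodes:
  n0 'ε': a→1 b→6
  n1 'a': c→2
  n2 'ac': c→3
  n3 'acc': a→4
  n4 'acca': a→5
  n5 'accaa': ·  [P0 ends]
  n6 'b': b→7
  n7 'bb': ·  [P1 ends]

BFS fail/out derivation:
  fail(1) 'a': from fail(0)=0 chase 'a': 0 ⇒ 0;  out=∅∪out(0)=∅
  fail(6) 'b': from fail(0)=0 chase 'b': 0 ⇒ 0;  out=∅∪out(0)=∅
  fail(2) 'ac': from fail(1)=0 chase 'c': 0 ⇒ 0;  out=∅∪out(0)=∅
  fail(7) 'bb': from fail(6)=0 chase 'b': 0 ⇒ 6;  out={1}∪out(6)={1}
  fail(3) 'acc': from fail(2)=0 chase 'c': 0 ⇒ 0;  out=∅∪out(0)=∅
  fail(4) 'acca': from fail(3)=0 chase 'a': 0 ⇒ 1;  out=∅∪out(1)=∅
  fail(5) 'accaa': from fail(4)=1 chase 'a': 1→0 ⇒ 1;  out={0}∪out(1)={0}

Text stream:
pos 0 'a': at 1
pos 1 'c': at 2
pos 2 'c': at 3
pos 3 'a': at 4
pos 4 'a': at 5  → match P0@[0:4]
pos 5 'b': at 6 (fail-walked)
pos 6 'b': at 7  → match P1@[5:6]
pos 7 'a': at 1 (fail-walked)
pos 8 'b': at 6 (fail-walked)
pos 9 'c': at 0 (fail-walked)
pos 10 'c': at 0
pos 11 'a': at 1
pos 12 'c': at 2
pos 13 'b': at 6 (fail-walked)
pos 14 'a': at 1 (fail-walked)
pos 15 'c': at 2
pos 16 'c': at 3
pos 17 'a': at 4
pos 18 'a': at 5  → match P0@[14:18]
pos 19 'b': at 6 (fail-walked)
pos 20 'b': at 7  → match P1@[19:20]
pos 21 'b': at 7 (fail-walked)  → match P1@[20:21]
pos 22 'b': at 7 (fail-walked)  → match P1@[21:22]
pos 23 'a': at 1 (fail-walked)
pos 24 'c': at 2
pos 25 'c': at 3
pos 26 'a': at 4
pos 27 'a': at 5  → match P0@[23:27]
pos 28 'a': at 1 (fail-walked)
pos 29 'c': at 2
pos 30 'c': at 3
pos 31 'a': at 4
pos 32 'a': at 5  → match P0@[28:32]
pos 33 'b': at 6 (fail-walked)
pos 34 'a': at 1 (fail-walked)
pos 35 'a': at 1 (fail-walked)
pos 36 'c': at 2
pos 37 'c': at 3
pos 38 'a': at 4
pos 39 'a': at 5  → match P0@[35:39]
pos 40 'b': at 6 (fail-walked)
pos 41 'b': at 7  → match P1@[40:41]
pos 42 'c': at 0 (fail-walked)
pos 43 'b': at 6
pos 44 'b': at 7  → match P1@[43:44]
pos 45 'b': at 7 (fail-walked)  → match P1@[44:45]
pos 46 'c': at 0 (fail-walked)
pos 47 'b': at 6
pos 48 'b': at 7  → match P1@[47:48]

All matches (sorted): [[4,0],[6,1],[18,0],[20,1],[21,1],[22,1],[27,0],[32,0],[39,0],[41,1],[44,1],[45,1],[48,1]]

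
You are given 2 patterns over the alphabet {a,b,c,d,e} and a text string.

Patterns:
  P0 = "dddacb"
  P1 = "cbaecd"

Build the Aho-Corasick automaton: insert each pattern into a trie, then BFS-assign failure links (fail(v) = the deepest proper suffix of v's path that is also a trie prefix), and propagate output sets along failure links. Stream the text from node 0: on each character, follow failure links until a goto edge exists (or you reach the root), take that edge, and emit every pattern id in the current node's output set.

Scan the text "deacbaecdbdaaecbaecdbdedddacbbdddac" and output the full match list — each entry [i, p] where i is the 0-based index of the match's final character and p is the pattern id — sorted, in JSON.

Build automaton:
Trie nodes:
  0='ε' goto c→7 d→1
  1='d' goto d→2
  2='dd' goto d→3
  3='ddd' goto a→4
  4='ddda' goto c→5
  5='dddac' goto b→6
  6='dddacb' goto ·  ←P0
  7='c' goto b→8
  8='cb' goto a→9
  9='cba' goto e→10
  10='cbae' goto c→11
  11='cbaec' goto d→12
  12='cbaecd' goto ·  ←P1

BFS fail/out derivation:
  n1('d'): parent n0 fail=0; on 'd' 0 → fail=0;  out ∅∪∅=∅
  n7('c'): parent n0 fail=0; on 'c' 0 → fail=0;  out ∅∪∅=∅
  n2('dd'): parent n1 fail=0; on 'd' 0 → fail=1;  out ∅∪∅=∅
  n8('cb'): parent n7 fail=0; on 'b' 0 → fail=0;  out ∅∪∅=∅
  n3('ddd'): parent n2 fail=1; on 'd' 1 → fail=2;  out ∅∪∅=∅
  n9('cba'): parent n8 fail=0; on 'a' 0 → fail=0;  out ∅∪∅=∅
  n4('ddda'): parent n3 fail=2; on 'a' 2→1→0 → fail=0;  out ∅∪∅=∅
  n10('cbae'): parent n9 fail=0; on 'e' 0 → fail=0;  out ∅∪∅=∅
  n5('dddac'): parent n4 fail=0; on 'c' 0 → fail=7;  out ∅∪∅=∅
  n11('cbaec'): parent n10 fail=0; on 'c' 0 → fail=7;  out ∅∪∅=∅
  n6('dddacb'): parent n5 fail=7; on 'b' 7 → fail=8;  out {0}∪∅={0}
  n12('cbaecd'): parent n11 fail=7; on 'd' 7→0 → fail=1;  out {1}∪∅={1}

Run:
pos 0 'd': at 1
pos 1 'e': at 0 ·f
pos 2 'a': at 0
pos 3 'c': at 7
pos 4 'b': at 8
pos 5 'a': at 9
pos 6 'e': at 10
pos 7 'c': at 11
pos 8 'd': at 12  → match P1@[3:8]
pos 9 'b': at 0 ·f
pos 10 'd': at 1
pos 11 'a': at 0 ·f
pos 12 'a': at 0
pos 13 'e': at 0
pos 14 'c': at 7
pos 15 'b': at 8
pos 16 'a': at 9
pos 17 'e': at 10
pos 18 'c': at 11
pos 19 'd': at 12  → match P1@[14:19]
pos 20 'b': at 0 ·f
pos 21 'd': at 1
pos 22 'e': at 0 ·f
pos 23 'd': at 1
pos 24 'd': at 2
pos 25 'd': at 3
pos 26 'a': at 4
pos 27 'c': at 5
pos 28 'b': at 6  → match P0@[23:28]
pos 29 'b': at 0 ·f
pos 30 'd': at 1
pos 31 'd': at 2
pos 32 'd': at 3
pos 33 'a': at 4
pos 34 'c': at 5

Result: [[8,1],[19,1],[28,0]]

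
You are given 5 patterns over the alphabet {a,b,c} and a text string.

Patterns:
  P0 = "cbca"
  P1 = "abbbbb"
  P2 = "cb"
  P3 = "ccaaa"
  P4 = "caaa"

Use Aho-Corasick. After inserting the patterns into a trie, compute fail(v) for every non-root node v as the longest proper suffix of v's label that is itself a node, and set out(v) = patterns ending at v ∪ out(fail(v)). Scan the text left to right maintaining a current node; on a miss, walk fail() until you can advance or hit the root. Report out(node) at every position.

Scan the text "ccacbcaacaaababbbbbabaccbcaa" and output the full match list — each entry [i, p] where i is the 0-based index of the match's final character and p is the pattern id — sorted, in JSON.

Build:
Trie nodes:
  0='ε' goto a→5 c→1
  1='c' goto a→15 b→2 c→11
  2='cb' goto c→3  [P2 ends]
  3='cbc' goto a→4
  4='cbca' goto ·  [P0 ends]
  5='a' goto b→6
  6='ab' goto b→7
  7='abb' goto b→8
  8='abbb' goto b→9
  9='abbbb' goto b→10
  10='abbbbb' goto ·  [P1 ends]
  11='cc' goto a→12
  12='cca' goto a→13
  13='ccaa' goto a→14
  14='ccaaa' goto ·  [P3 ends]
  15='ca' goto a→16
  16='caa' goto a→17
  17='caaa' goto ·  [P4 ends]

BFS fail/out derivation:
  n1('c'): parent n0 fail=0; on 'c' 0 → fail=0;  out ∅∪∅=∅
  n5('a'): parent n0 fail=0; on 'a' 0 → fail=0;  out ∅∪∅=∅
  n2('cb'): parent n1 fail=0; on 'b' 0 → fail=0;  out {2}∪∅={2}
  n6('ab'): parent n5 fail=0; on 'b' 0 → fail=0;  out ∅∪∅=∅
  n11('cc'): parent n1 fail=0; on 'c' 0 → fail=1;  out ∅∪∅=∅
  n15('ca'): parent n1 fail=0; on 'a' 0 → fail=5;  out ∅∪∅=∅
  n3('cbc'): parent n2 fail=0; on 'c' 0 → fail=1;  out ∅∪∅=∅
  n7('abb'): parent n6 fail=0; on 'b' 0 → fail=0;  out ∅∪∅=∅
  n12('cca'): parent n11 fail=1; on 'a' 1 → fail=15;  out ∅∪∅=∅
  n16('caa'): parent n15 fail=5; on 'a' 5→0 → fail=5;  out ∅∪∅=∅
  n4('cbca'): parent n3 fail=1; on 'a' 1 → fail=15;  out {0}∪∅={0}
  n8('abbb'): parent n7 fail=0; on 'b' 0 → fail=0;  out ∅∪∅=∅
  n13('ccaa'): parent n12 fail=15; on 'a' 15 → fail=16;  out ∅∪∅=∅
  n17('caaa'): parent n16 fail=5; on 'a' 5→0 → fail=5;  out {4}∪∅={4}
  n9('abbbb'): parent n8 fail=0; on 'b' 0 → fail=0;  out ∅∪∅=∅
  n14('ccaaa'): parent n13 fail=16; on 'a' 16 → fail=17;  out {3}∪{4}={3,4}
  n10('abbbbb'): parent n9 fail=0; on 'b' 0 → fail=0;  out {1}∪∅={1}

Scan:
pos 0 'c': at 1
pos 1 'c': at 11
pos 2 'a': at 12
pos 3 'c': at 1 (via fail)
pos 4 'b': at 2  → match P2@[3:4]
pos 5 'c': at 3
pos 6 'a': at 4  → match P0@[3:6]
pos 7 'a': at 16 (via fail)
pos 8 'c': at 1 (via fail)
pos 9 'a': at 15
pos 10 'a': at 16
pos 11 'a': at 17  → match P4@[8:11]
pos 12 'b': at 6 (via fail)
pos 13 'a': at 5 (via fail)
pos 14 'b': at 6
pos 15 'b': at 7
pos 16 'b': at 8
pos 17 'b': at 9
pos 18 'b': at 10  → match P1@[13:18]
pos 19 'a': at 5 (via fail)
pos 20 'b': at 6
pos 21 'a': at 5 (via fail)
pos 22 'c': at 1 (via fail)
pos 23 'c': at 11
pos 24 'b': at 2 (via fail)  → match P2@[23:24]
pos 25 'c': at 3
pos 26 'a': at 4  → match P0@[23:26]
pos 27 'a': at 16 (via fail)

All matches (sorted): [[4,2],[6,0],[11,4],[18,1],[24,2],[26,0]]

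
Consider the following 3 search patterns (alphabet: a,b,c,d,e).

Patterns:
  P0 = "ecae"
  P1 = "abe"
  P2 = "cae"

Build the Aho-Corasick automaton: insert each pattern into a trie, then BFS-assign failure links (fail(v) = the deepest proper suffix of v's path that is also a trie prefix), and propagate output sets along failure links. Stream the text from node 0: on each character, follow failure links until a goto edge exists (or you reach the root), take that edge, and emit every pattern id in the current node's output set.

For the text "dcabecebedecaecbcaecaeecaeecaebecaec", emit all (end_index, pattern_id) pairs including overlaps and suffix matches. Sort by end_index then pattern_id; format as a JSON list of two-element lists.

Build:
Trie nodes:
  n0 'ε': a→5 c→8 e→1
  n1 'e': c→2
  n2 'ec': a→3
  n3 'eca': e→4
  n4 'ecae': ·  ←P0
  n5 'a': b→6
  n6 'ab': e→7
  n7 'abe': ·  ←P1
  n8 'c': a→9
  n9 'ca': e→10
  n10 'cae': ·  ←P2

Failure links (BFS by depth):
  n1('e'): parent n0 fail=0; on 'e' 0 → fail=0;  out ∅∪∅=∅
  n5('a'): parent n0 fail=0; on 'a' 0 → fail=0;  out ∅∪∅=∅
  n8('c'): parent n0 fail=0; on 'c' 0 → fail=0;  out ∅∪∅=∅
  n2('ec'): parent n1 fail=0; on 'c' 0 → fail=8;  out ∅∪∅=∅
  n6('ab'): parent n5 fail=0; on 'b' 0 → fail=0;  out ∅∪∅=∅
  n9('ca'): parent n8 fail=0; on 'a' 0 → fail=5;  out ∅∪∅=∅
  n3('eca'): parent n2 fail=8; on 'a' 8 → fail=9;  out ∅∪∅=∅
  n7('abe'): parent n6 fail=0; on 'e' 0 → fail=1;  out {1}∪∅={1}
  n10('cae'): parent n9 fail=5; on 'e' 5→0 → fail=1;  out {2}∪∅={2}
  n4('ecae'): parent n3 fail=9; on 'e' 9 → fail=10;  out {0}∪{2}={0,2}

Text stream:
i=0 'd': node 0→0
i=1 'c': node 0→8
i=2 'a': node 8→9
i=3 'b': node 9→6 (via fail)
i=4 'e': node 6→7  ** P1@[2:4]
i=5 'c': node 7→2 (via fail)
i=6 'e': node 2→1 (via fail)
i=7 'b': node 1→0 (via fail)
i=8 'e': node 0→1
i=9 'd': node 1→0 (via fail)
i=10 'e': node 0→1
i=11 'c': node 1→2
i=12 'a': node 2→3
i=13 'e': node 3→4  ** P0@[10:13],P2@[11:13]
i=14 'c': node 4→2 (via fail)
i=15 'b': node 2→0 (via fail)
i=16 'c': node 0→8
i=17 'a': node 8→9
i=18 'e': node 9→10  ** P2@[16:18]
i=19 'c': node 10→2 (via fail)
i=20 'a': node 2→3
i=21 'e': node 3→4  ** P0@[18:21],P2@[19:21]
i=22 'e': node 4→1 (via fail)
i=23 'c': node 1→2
i=24 'a': node 2→3
i=25 'e': node 3→4  ** P0@[22:25],P2@[23:25]
i=26 'e': node 4→1 (via fail)
i=27 'c': node 1→2
i=28 'a': node 2→3
i=29 'e': node 3→4  ** P0@[26:29],P2@[27:29]
i=30 'b': node 4→0 (via fail)
i=31 'e': node 0→1
i=32 'c': node 1→2
i=33 'a': node 2→3
i=34 'e': node 3→4  ** P0@[31:34],P2@[32:34]
i=35 'c': node 4→2 (via fail)

Result: [[4,1],[13,0],[13,2],[18,2],[21,0],[21,2],[25,0],[25,2],[29,0],[29,2],[34,0],[34,2]]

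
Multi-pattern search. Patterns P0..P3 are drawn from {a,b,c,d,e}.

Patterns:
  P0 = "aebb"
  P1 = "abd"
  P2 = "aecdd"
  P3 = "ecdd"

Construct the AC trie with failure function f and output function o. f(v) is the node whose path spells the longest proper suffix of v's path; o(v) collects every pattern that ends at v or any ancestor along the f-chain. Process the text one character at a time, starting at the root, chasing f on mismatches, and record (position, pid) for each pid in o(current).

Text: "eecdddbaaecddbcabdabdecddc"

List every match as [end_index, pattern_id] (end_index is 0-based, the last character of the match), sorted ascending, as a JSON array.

Build:
Trie (insert patterns):
  n0 'ε': a→1 e→10
  n1 'a': b→5 e→2
  n2 'ae': b→3 c→7
  n3 'aeb': b→4
  n4 'aebb': ·  [P0 ends]
  n5 'ab': d→6
  n6 'abd': ·  [P1 ends]
  n7 'aec': d→8
  n8 'aecd': d→9
  n9 'aecdd': ·  [P2 ends]
  n10 'e': c→11
  n11 'ec': d→12
  n12 'ecd': d→13
  n13 'ecdd': ·  [P3 ends]

BFS fail/out derivation:
  fail(1) 'a': from fail(0)=0 chase 'a': 0 ⇒ 0;  out=∅∪out(0)=∅
  fail(10) 'e': from fail(0)=0 chase 'e': 0 ⇒ 0;  out=∅∪out(0)=∅
  fail(2) 'ae': from fail(1)=0 chase 'e': 0 ⇒ 10;  out=∅∪out(10)=∅
  fail(5) 'ab': from fail(1)=0 chase 'b': 0 ⇒ 0;  out=∅∪out(0)=∅
  fail(11) 'ec': from fail(10)=0 chase 'c': 0 ⇒ 0;  out=∅∪out(0)=∅
  fail(3) 'aeb': from fail(2)=10 chase 'b': 10→0 ⇒ 0;  out=∅∪out(0)=∅
  fail(6) 'abd': from fail(5)=0 chase 'd': 0 ⇒ 0;  out={1}∪out(0)={1}
  fail(7) 'aec': from fail(2)=10 chase 'c': 10 ⇒ 11;  out=∅∪out(11)=∅
  fail(12) 'ecd': from fail(11)=0 chase 'd': 0 ⇒ 0;  out=∅∪out(0)=∅
  fail(4) 'aebb': from fail(3)=0 chase 'b': 0 ⇒ 0;  out={0}∪out(0)={0}
  fail(8) 'aecd': from fail(7)=11 chase 'd': 11 ⇒ 12;  out=∅∪out(12)=∅
  fail(13) 'ecdd': from fail(12)=0 chase 'd': 0 ⇒ 0;  out={3}∪out(0)={3}
  fail(9) 'aecdd': from fail(8)=12 chase 'd': 12 ⇒ 13;  out={2}∪out(13)={2,3}

Run:
pos 0 'e': at 10
pos 1 'e': at 10 (via fail)
pos 2 'c': at 11
pos 3 'd': at 12
pos 4 'd': at 13  → match P3@[1:4]
pos 5 'd': at 0 (via fail)
pos 6 'b': at 0
pos 7 'a': at 1
pos 8 'a': at 1 (via fail)
pos 9 'e': at 2
pos 10 'c': at 7
pos 11 'd': at 8
pos 12 'd': at 9  → match P2@[8:12],P3@[9:12]
pos 13 'b': at 0 (via fail)
pos 14 'c': at 0
pos 15 'a': at 1
pos 16 'b': at 5
pos 17 'd': at 6  → match P1@[15:17]
pos 18 'a': at 1 (via fail)
pos 19 'b': at 5
pos 20 'd': at 6  → match P1@[18:20]
pos 21 'e': at 10 (via fail)
pos 22 'c': at 11
pos 23 'd': at 12
pos 24 'd': at 13  → match P3@[21:24]
pos 25 'c': at 0 (via fail)

All matches (sorted): [[4,3],[12,2],[12,3],[17,1],[20,1],[24,3]]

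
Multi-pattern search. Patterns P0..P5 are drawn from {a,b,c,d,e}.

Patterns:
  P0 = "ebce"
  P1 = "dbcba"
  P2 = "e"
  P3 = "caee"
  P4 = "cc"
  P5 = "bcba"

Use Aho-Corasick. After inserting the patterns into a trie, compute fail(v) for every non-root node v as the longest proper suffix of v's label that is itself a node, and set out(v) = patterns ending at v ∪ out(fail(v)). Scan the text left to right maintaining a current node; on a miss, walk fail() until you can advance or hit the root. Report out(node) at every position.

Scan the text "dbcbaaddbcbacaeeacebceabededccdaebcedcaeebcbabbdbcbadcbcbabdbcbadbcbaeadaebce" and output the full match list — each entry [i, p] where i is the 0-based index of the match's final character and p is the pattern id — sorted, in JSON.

Construct AC machine:
Trie (insert patterns):
  n0 'ε': b→15 c→10 d→5 e→1
  n1 'e': b→2  ←P2
  n2 'eb': c→3
  n3 'ebc': e→4
  n4 'ebce': ·  ←P0
  n5 'd': b→6
  n6 'db': c→7
  n7 'dbc': b→8
  n8 'dbcb': a→9
  n9 'dbcba': ·  ←P1
  n10 'c': a→11 c→14
  n11 'ca': e→12
  n12 'cae': e→13
  n13 'caee': ·  ←P3
  n14 'cc': ·  ←P4
  n15 'b': c→16
  n16 'bc': b→17
  n17 'bcb': a→18
  n18 'bcba': ·  ←P5

Failure links (BFS by depth):
  fail(1) 'e': from fail(0)=0 chase 'e': 0 ⇒ 0;  out={2}∪out(0)={2}
  fail(5) 'd': from fail(0)=0 chase 'd': 0 ⇒ 0;  out=∅∪out(0)=∅
  fail(10) 'c': from fail(0)=0 chase 'c': 0 ⇒ 0;  out=∅∪out(0)=∅
  fail(15) 'b': from fail(0)=0 chase 'b': 0 ⇒ 0;  out=∅∪out(0)=∅
  fail(2) 'eb': from fail(1)=0 chase 'b': 0 ⇒ 15;  out=∅∪out(15)=∅
  fail(6) 'db': from fail(5)=0 chase 'b': 0 ⇒ 15;  out=∅∪out(15)=∅
  fail(11) 'ca': from fail(10)=0 chase 'a': 0 ⇒ 0;  out=∅∪out(0)=∅
  fail(14) 'cc': from fail(10)=0 chase 'c': 0 ⇒ 10;  out={4}∪out(10)={4}
  fail(16) 'bc': from fail(15)=0 chase 'c': 0 ⇒ 10;  out=∅∪out(10)=∅
  fail(3) 'ebc': from fail(2)=15 chase 'c': 15 ⇒ 16;  out=∅∪out(16)=∅
  fail(7) 'dbc': from fail(6)=15 chase 'c': 15 ⇒ 16;  out=∅∪out(16)=∅
  fail(12) 'cae': from fail(11)=0 chase 'e': 0 ⇒ 1;  out=∅∪out(1)={2}
  fail(17) 'bcb': from fail(16)=10 chase 'b': 10→0 ⇒ 15;  out=∅∪out(15)=∅
  fail(4) 'ebce': from fail(3)=16 chase 'e': 16→10→0 ⇒ 1;  out={0}∪out(1)={0,2}
  fail(8) 'dbcb': from fail(7)=16 chase 'b': 16 ⇒ 17;  out=∅∪out(17)=∅
  fail(13) 'caee': from fail(12)=1 chase 'e': 1→0 ⇒ 1;  out={3}∪out(1)={2,3}
  fail(18) 'bcba': from fail(17)=15 chase 'a': 15→0 ⇒ 0;  out={5}∪out(0)={5}
  fail(9) 'dbcba': from fail(8)=17 chase 'a': 17 ⇒ 18;  out={1}∪out(18)={1,5}

Run:
i=0 'd': node 0→5
i=1 'b': node 5→6
i=2 'c': node 6→7
i=3 'b': node 7→8
i=4 'a': node 8→9  emit P1@[0:4],P5@[1:4]
i=5 'a': node 9→0 (fail-walked)
i=6 'd': node 0→5
i=7 'd': node 5→5 (fail-walked)
i=8 'b': node 5→6
i=9 'c': node 6→7
i=10 'b': node 7→8
i=11 'a': node 8→9  emit P1@[7:11],P5@[8:11]
i=12 'c': node 9→10 (fail-walked)
i=13 'a': node 10→11
i=14 'e': node 11→12  emit P2@[14:14]
i=15 'e': node 12→13  emit P2@[15:15],P3@[12:15]
i=16 'a': node 13→0 (fail-walked)
i=17 'c': node 0→10
i=18 'e': node 10→1 (fail-walked)  emit P2@[18:18]
i=19 'b': node 1→2
i=20 'c': node 2→3
i=21 'e': node 3→4  emit P0@[18:21],P2@[21:21]
i=22 'a': node 4→0 (fail-walked)
i=23 'b': node 0→15
i=24 'e': node 15→1 (fail-walked)  emit P2@[24:24]
i=25 'd': node 1→5 (fail-walked)
i=26 'e': node 5→1 (fail-walked)  emit P2@[26:26]
i=27 'd': node 1→5 (fail-walked)
i=28 'c': node 5→10 (fail-walked)
i=29 'c': node 10→14  emit P4@[28:29]
i=30 'd': node 14→5 (fail-walked)
i=31 'a': node 5→0 (fail-walked)
i=32 'e': node 0→1  emit P2@[32:32]
i=33 'b': node 1→2
i=34 'c': node 2→3
i=35 'e': node 3→4  emit P0@[32:35],P2@[35:35]
i=36 'd': node 4→5 (fail-walked)
i=37 'c': node 5→10 (fail-walked)
i=38 'a': node 10→11
i=39 'e': node 11→12  emit P2@[39:39]
i=40 'e': node 12→13  emit P2@[40:40],P3@[37:40]
i=41 'b': node 13→2 (fail-walked)
i=42 'c': node 2→3
i=43 'b': node 3→17 (fail-walked)
i=44 'a': node 17→18  emit P5@[41:44]
i=45 'b': node 18→15 (fail-walked)
i=46 'b': node 15→15 (fail-walked)
i=47 'd': node 15→5 (fail-walked)
i=48 'b': node 5→6
i=49 'c': node 6→7
i=50 'b': node 7→8
i=51 'a': node 8→9  emit P1@[47:51],P5@[48:51]
i=52 'd': node 9→5 (fail-walked)
i=53 'c': node 5→10 (fail-walked)
i=54 'b': node 10→15 (fail-walked)
i=55 'c': node 15→16
i=56 'b': node 16→17
i=57 'a': node 17→18  emit P5@[54:57]
i=58 'b': node 18→15 (fail-walked)
i=59 'd': node 15→5 (fail-walked)
i=60 'b': node 5→6
i=61 'c': node 6→7
i=62 'b': node 7→8
i=63 'a': node 8→9  emit P1@[59:63],P5@[60:63]
i=64 'd': node 9→5 (fail-walked)
i=65 'b': node 5→6
i=66 'c': node 6→7
i=67 'b': node 7→8
i=68 'a': node 8→9  emit P1@[64:68],P5@[65:68]
i=69 'e': node 9→1 (fail-walked)  emit P2@[69:69]
i=70 'a': node 1→0 (fail-walked)
i=71 'd': node 0→5
i=72 'a': node 5→0 (fail-walked)
i=73 'e': node 0→1  emit P2@[73:73]
i=74 'b': node 1→2
i=75 'c': node 2→3
i=76 'e': node 3→4  emit P0@[73:76],P2@[76:76]

Result: [[4,1],[4,5],[11,1],[11,5],[14,2],[15,2],[15,3],[18,2],[21,0],[21,2],[24,2],[26,2],[29,4],[32,2],[35,0],[35,2],[39,2],[40,2],[40,3],[44,5],[51,1],[51,5],[57,5],[63,1],[63,5],[68,1],[68,5],[69,2],[73,2],[76,0],[76,2]]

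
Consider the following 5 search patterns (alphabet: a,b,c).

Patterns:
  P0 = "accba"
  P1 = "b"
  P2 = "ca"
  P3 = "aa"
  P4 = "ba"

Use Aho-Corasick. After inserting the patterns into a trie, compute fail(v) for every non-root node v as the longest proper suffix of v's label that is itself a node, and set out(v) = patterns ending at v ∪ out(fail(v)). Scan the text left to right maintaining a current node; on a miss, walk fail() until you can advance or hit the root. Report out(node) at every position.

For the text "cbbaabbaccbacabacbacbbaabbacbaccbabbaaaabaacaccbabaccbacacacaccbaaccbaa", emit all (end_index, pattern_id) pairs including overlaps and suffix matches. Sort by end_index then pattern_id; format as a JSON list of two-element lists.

Build automaton:
Trie (insert patterns):
  n0 'ε': a→1 b→6 c→7
  n1 'a': a→9 c→2
  n2 'ac': c→3
  n3 'acc': b→4
  n4 'accb': a→5
  n5 'accba': ·  ←P0
  n6 'b': a→10  ←P1
  n7 'c': a→8
  n8 'ca': ·  ←P2
  n9 'aa': ·  ←P3
  n10 'ba': ·  ←P4

BFS fail/out derivation:
  fail(1) 'a': from fail(0)=0 chase 'a': 0 ⇒ 0;  out=∅∪out(0)=∅
  fail(6) 'b': from fail(0)=0 chase 'b': 0 ⇒ 0;  out={1}∪out(0)={1}
  fail(7) 'c': from fail(0)=0 chase 'c': 0 ⇒ 0;  out=∅∪out(0)=∅
  fail(2) 'ac': from fail(1)=0 chase 'c': 0 ⇒ 7;  out=∅∪out(7)=∅
  fail(8) 'ca': from fail(7)=0 chase 'a': 0 ⇒ 1;  out={2}∪out(1)={2}
  fail(9) 'aa': from fail(1)=0 chase 'a': 0 ⇒ 1;  out={3}∪out(1)={3}
  fail(10) 'ba': from fail(6)=0 chase 'a': 0 ⇒ 1;  out={4}∪out(1)={4}
  fail(3) 'acc': from fail(2)=7 chase 'c': 7→0 ⇒ 7;  out=∅∪out(7)=∅
  fail(4) 'accb': from fail(3)=7 chase 'b': 7→0 ⇒ 6;  out=∅∪out(6)={1}
  fail(5) 'accba': from fail(4)=6 chase 'a': 6 ⇒ 10;  out={0}∪out(10)={0,4}

Run:
pos 0 'c': at 7
pos 1 'b': at 6 (via fail)  emit P1@[1:1]
pos 2 'b': at 6 (via fail)  emit P1@[2:2]
pos 3 'a': at 10  emit P4@[2:3]
pos 4 'a': at 9 (via fail)  emit P3@[3:4]
pos 5 'b': at 6 (via fail)  emit P1@[5:5]
pos 6 'b': at 6 (via fail)  emit P1@[6:6]
pos 7 'a': at 10  emit P4@[6:7]
pos 8 'c': at 2 (via fail)
pos 9 'c': at 3
pos 10 'b': at 4  emit P1@[10:10]
pos 11 'a': at 5  emit P0@[7:11],P4@[10:11]
pos 12 'c': at 2 (via fail)
pos 13 'a': at 8 (via fail)  emit P2@[12:13]
pos 14 'b': at 6 (via fail)  emit P1@[14:14]
pos 15 'a': at 10  emit P4@[14:15]
pos 16 'c': at 2 (via fail)
pos 17 'b': at 6 (via fail)  emit P1@[17:17]
pos 18 'a': at 10  emit P4@[17:18]
pos 19 'c': at 2 (via fail)
pos 20 'b': at 6 (via fail)  emit P1@[20:20]
pos 21 'b': at 6 (via fail)  emit P1@[21:21]
pos 22 'a': at 10  emit P4@[21:22]
pos 23 'a': at 9 (via fail)  emit P3@[22:23]
pos 24 'b': at 6 (via fail)  emit P1@[24:24]
pos 25 'b': at 6 (via fail)  emit P1@[25:25]
pos 26 'a': at 10  emit P4@[25:26]
pos 27 'c': at 2 (via fail)
pos 28 'b': at 6 (via fail)  emit P1@[28:28]
pos 29 'a': at 10  emit P4@[28:29]
pos 30 'c': at 2 (via fail)
pos 31 'c': at 3
pos 32 'b': at 4  emit P1@[32:32]
pos 33 'a': at 5  emit P0@[29:33],P4@[32:33]
pos 34 'b': at 6 (via fail)  emit P1@[34:34]
pos 35 'b': at 6 (via fail)  emit P1@[35:35]
pos 36 'a': at 10  emit P4@[35:36]
pos 37 'a': at 9 (via fail)  emit P3@[36:37]
pos 38 'a': at 9 (via fail)  emit P3@[37:38]
pos 39 'a': at 9 (via fail)  emit P3@[38:39]
pos 40 'b': at 6 (via fail)  emit P1@[40:40]
pos 41 'a': at 10  emit P4@[40:41]
pos 42 'a': at 9 (via fail)  emit P3@[41:42]
pos 43 'c': at 2 (via fail)
pos 44 'a': at 8 (via fail)  emit P2@[43:44]
pos 45 'c': at 2 (via fail)
pos 46 'c': at 3
pos 47 'b': at 4  emit P1@[47:47]
pos 48 'a': at 5  emit P0@[44:48],P4@[47:48]
pos 49 'b': at 6 (via fail)  emit P1@[49:49]
pos 50 'a': at 10  emit P4@[49:50]
pos 51 'c': at 2 (via fail)
pos 52 'c': at 3
pos 53 'b': at 4  emit P1@[53:53]
pos 54 'a': at 5  emit P0@[50:54],P4@[53:54]
pos 55 'c': at 2 (via fail)
pos 56 'a': at 8 (via fail)  emit P2@[55:56]
pos 57 'c': at 2 (via fail)
pos 58 'a': at 8 (via fail)  emit P2@[57:58]
pos 59 'c': at 2 (via fail)
pos 60 'a': at 8 (via fail)  emit P2@[59:60]
pos 61 'c': at 2 (via fail)
pos 62 'c': at 3
pos 63 'b': at 4  emit P1@[63:63]
pos 64 'a': at 5  emit P0@[60:64],P4@[63:64]
pos 65 'a': at 9 (via fail)  emit P3@[64:65]
pos 66 'c': at 2 (via fail)
pos 67 'c': at 3
pos 68 'b': at 4  emit P1@[68:68]
pos 69 'a': at 5  emit P0@[65:69],P4@[68:69]
pos 70 'a': at 9 (via fail)  emit P3@[69:70]

All matches (sorted): [[1,1],[2,1],[3,4],[4,3],[5,1],[6,1],[7,4],[10,1],[11,0],[11,4],[13,2],[14,1],[15,4],[17,1],[18,4],[20,1],[21,1],[22,4],[23,3],[24,1],[25,1],[26,4],[28,1],[29,4],[32,1],[33,0],[33,4],[34,1],[35,1],[36,4],[37,3],[38,3],[39,3],[40,1],[41,4],[42,3],[44,2],[47,1],[48,0],[48,4],[49,1],[50,4],[53,1],[54,0],[54,4],[56,2],[58,2],[60,2],[63,1],[64,0],[64,4],[65,3],[68,1],[69,0],[69,4],[70,3]]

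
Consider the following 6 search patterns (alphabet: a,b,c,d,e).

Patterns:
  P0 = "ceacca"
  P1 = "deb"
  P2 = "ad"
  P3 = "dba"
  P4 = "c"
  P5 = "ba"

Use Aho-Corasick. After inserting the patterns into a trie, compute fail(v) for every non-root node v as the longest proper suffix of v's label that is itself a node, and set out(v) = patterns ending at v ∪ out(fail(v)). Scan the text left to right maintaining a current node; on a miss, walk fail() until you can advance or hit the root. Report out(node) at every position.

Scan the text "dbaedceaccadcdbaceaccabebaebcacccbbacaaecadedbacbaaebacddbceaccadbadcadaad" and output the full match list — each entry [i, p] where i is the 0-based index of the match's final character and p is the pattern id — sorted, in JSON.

Build automaton:
Trie (insert patterns):
  n0 'ε': a→10 b→14 c→1 d→7
  n1 'c': e→2  ←P4
  n2 'ce': a→3
  n3 'cea': c→4
  n4 'ceac': c→5
  n5 'ceacc': a→6
  n6 'ceacca': ·  ←P0
  n7 'd': b→12 e→8
  n8 'de': b→9
  n9 'deb': ·  ←P1
  n10 'a': d→11
  n11 'ad': ·  ←P2
  n12 'db': a→13
  n13 'dba': ·  ←P3
  n14 'b': a→15
  n15 'ba': ·  ←P5

BFS fail/out derivation:
  n1('c'): parent n0 fail=0; on 'c' 0 → fail=0;  out {4}∪∅={4}
  n7('d'): parent n0 fail=0; on 'd' 0 → fail=0;  out ∅∪∅=∅
  n10('a'): parent n0 fail=0; on 'a' 0 → fail=0;  out ∅∪∅=∅
  n14('b'): parent n0 fail=0; on 'b' 0 → fail=0;  out ∅∪∅=∅
  n2('ce'): parent n1 fail=0; on 'e' 0 → fail=0;  out ∅∪∅=∅
  n8('de'): parent n7 fail=0; on 'e' 0 → fail=0;  out ∅∪∅=∅
  n11('ad'): parent n10 fail=0; on 'd' 0 → fail=7;  out {2}∪∅={2}
  n12('db'): parent n7 fail=0; on 'b' 0 → fail=14;  out ∅∪∅=∅
  n15('ba'): parent n14 fail=0; on 'a' 0 → fail=10;  out {5}∪∅={5}
  n3('cea'): parent n2 fail=0; on 'a' 0 → fail=10;  out ∅∪∅=∅
  n9('deb'): parent n8 fail=0; on 'b' 0 → fail=14;  out {1}∪∅={1}
  n13('dba'): parent n12 fail=14; on 'a' 14 → fail=15;  out {3}∪{5}={3,5}
  n4('ceac'): parent n3 fail=10; on 'c' 10→0 → fail=1;  out ∅∪{4}={4}
  n5('ceacc'): parent n4 fail=1; on 'c' 1→0 → fail=1;  out ∅∪{4}={4}
  n6('ceacca'): parent n5 fail=1; on 'a' 1→0 → fail=10;  out {0}∪∅={0}

Scan:
[0] read 'd'  n0⇒n7
[1] read 'b'  n7⇒n12
[2] read 'a'  n12⇒n13  emit P3@[0:2],P5@[1:2]
[3] read 'e'  n13⇒n0 (via fail)
[4] read 'd'  n0⇒n7
[5] read 'c'  n7⇒n1 (via fail)  emit P4@[5:5]
[6] read 'e'  n1⇒n2
[7] read 'a'  n2⇒n3
[8] read 'c'  n3⇒n4  emit P4@[8:8]
[9] read 'c'  n4⇒n5  emit P4@[9:9]
[10] read 'a'  n5⇒n6  emit P0@[5:10]
[11] read 'd'  n6⇒n11 (via fail)  emit P2@[10:11]
[12] read 'c'  n11⇒n1 (via fail)  emit P4@[12:12]
[13] read 'd'  n1⇒n7 (via fail)
[14] read 'b'  n7⇒n12
[15] read 'a'  n12⇒n13  emit P3@[13:15],P5@[14:15]
[16] read 'c'  n13⇒n1 (via fail)  emit P4@[16:16]
[17] read 'e'  n1⇒n2
[18] read 'a'  n2⇒n3
[19] read 'c'  n3⇒n4  emit P4@[19:19]
[20] read 'c'  n4⇒n5  emit P4@[20:20]
[21] read 'a'  n5⇒n6  emit P0@[16:21]
[22] read 'b'  n6⇒n14 (via fail)
[23] read 'e'  n14⇒n0 (via fail)
[24] read 'b'  n0⇒n14
[25] read 'a'  n14⇒n15  emit P5@[24:25]
[26] read 'e'  n15⇒n0 (via fail)
[27] read 'b'  n0⇒n14
[28] read 'c'  n14⇒n1 (via fail)  emit P4@[28:28]
[29] read 'a'  n1⇒n10 (via fail)
[30] read 'c'  n10⇒n1 (via fail)  emit P4@[30:30]
[31] read 'c'  n1⇒n1 (via fail)  emit P4@[31:31]
[32] read 'c'  n1⇒n1 (via fail)  emit P4@[32:32]
[33] read 'b'  n1⇒n14 (via fail)
[34] read 'b'  n14⇒n14 (via fail)
[35] read 'a'  n14⇒n15  emit P5@[34:35]
[36] read 'c'  n15⇒n1 (via fail)  emit P4@[36:36]
[37] read 'a'  n1⇒n10 (via fail)
[38] read 'a'  n10⇒n10 (via fail)
[39] read 'e'  n10⇒n0 (via fail)
[40] read 'c'  n0⇒n1  emit P4@[40:40]
[41] read 'a'  n1⇒n10 (via fail)
[42] read 'd'  n10⇒n11  emit P2@[41:42]
[43] read 'e'  n11⇒n8 (via fail)
[44] read 'd'  n8⇒n7 (via fail)
[45] read 'b'  n7⇒n12
[46] read 'a'  n12⇒n13  emit P3@[44:46],P5@[45:46]
[47] read 'c'  n13⇒n1 (via fail)  emit P4@[47:47]
[48] read 'b'  n1⇒n14 (via fail)
[49] read 'a'  n14⇒n15  emit P5@[48:49]
[50] read 'a'  n15⇒n10 (via fail)
[51] read 'e'  n10⇒n0 (via fail)
[52] read 'b'  n0⇒n14
[53] read 'a'  n14⇒n15  emit P5@[52:53]
[54] read 'c'  n15⇒n1 (via fail)  emit P4@[54:54]
[55] read 'd'  n1⇒n7 (via fail)
[56] read 'd'  n7⇒n7 (via fail)
[57] read 'b'  n7⇒n12
[58] read 'c'  n12⇒n1 (via fail)  emit P4@[58:58]
[59] read 'e'  n1⇒n2
[60] read 'a'  n2⇒n3
[61] read 'c'  n3⇒n4  emit P4@[61:61]
[62] read 'c'  n4⇒n5  emit P4@[62:62]
[63] read 'a'  n5⇒n6  emit P0@[58:63]
[64] read 'd'  n6⇒n11 (via fail)  emit P2@[63:64]
[65] read 'b'  n11⇒n12 (via fail)
[66] read 'a'  n12⇒n13  emit P3@[64:66],P5@[65:66]
[67] read 'd'  n13⇒n11 (via fail)  emit P2@[66:67]
[68] read 'c'  n11⇒n1 (via fail)  emit P4@[68:68]
[69] read 'a'  n1⇒n10 (via fail)
[70] read 'd'  n10⇒n11  emit P2@[69:70]
[71] read 'a'  n11⇒n10 (via fail)
[72] read 'a'  n10⇒n10 (via fail)
[73] read 'd'  n10⇒n11  emit P2@[72:73]

Result: [[2,3],[2,5],[5,4],[8,4],[9,4],[10,0],[11,2],[12,4],[15,3],[15,5],[16,4],[19,4],[20,4],[21,0],[25,5],[28,4],[30,4],[31,4],[32,4],[35,5],[36,4],[40,4],[42,2],[46,3],[46,5],[47,4],[49,5],[53,5],[54,4],[58,4],[61,4],[62,4],[63,0],[64,2],[66,3],[66,5],[67,2],[68,4],[70,2],[73,2]]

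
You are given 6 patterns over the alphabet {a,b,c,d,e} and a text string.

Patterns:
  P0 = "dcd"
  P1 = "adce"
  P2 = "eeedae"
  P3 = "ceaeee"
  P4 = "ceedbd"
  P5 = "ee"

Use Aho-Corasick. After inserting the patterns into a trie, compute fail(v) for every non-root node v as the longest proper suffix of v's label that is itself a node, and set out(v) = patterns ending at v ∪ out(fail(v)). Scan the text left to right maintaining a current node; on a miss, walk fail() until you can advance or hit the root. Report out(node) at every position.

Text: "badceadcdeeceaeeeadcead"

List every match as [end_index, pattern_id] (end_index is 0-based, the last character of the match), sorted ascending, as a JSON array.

Build automaton:
Trie (insert patterns):
  0='ε' goto a→4 c→14 d→1 e→8
  1='d' goto c→2
  2='dc' goto d→3
  3='dcd' goto ·  [P0 ends]
  4='a' goto d→5
  5='ad' goto c→6
  6='adc' goto e→7
  7='adce' goto ·  [P1 ends]
  8='e' goto e→9
  9='ee' goto e→10  [P5 ends]
  10='eee' goto d→11
  11='eeed' goto a→12
  12='eeeda' goto e→13
  13='eeedae' goto ·  [P2 ends]
  14='c' goto e→15
  15='ce' goto a→16 e→20
  16='cea' goto e→17
  17='ceae' goto e→18
  18='ceaee' goto e→19
  19='ceaeee' goto ·  [P3 ends]
  20='cee' goto d→21
  21='ceed' goto b→22
  22='ceedb' goto d→23
  23='ceedbd' goto ·  [P4 ends]

Failure links (BFS by depth):
  n1('d'): parent n0 fail=0; on 'd' 0 → fail=0;  out ∅∪∅=∅
  n4('a'): parent n0 fail=0; on 'a' 0 → fail=0;  out ∅∪∅=∅
  n8('e'): parent n0 fail=0; on 'e' 0 → fail=0;  out ∅∪∅=∅
  n14('c'): parent n0 fail=0; on 'c' 0 → fail=0;  out ∅∪∅=∅
  n2('dc'): parent n1 fail=0; on 'c' 0 → fail=14;  out ∅∪∅=∅
  n5('ad'): parent n4 fail=0; on 'd' 0 → fail=1;  out ∅∪∅=∅
  n9('ee'): parent n8 fail=0; on 'e' 0 → fail=8;  out {5}∪∅={5}
  n15('ce'): parent n14 fail=0; on 'e' 0 → fail=8;  out ∅∪∅=∅
  n3('dcd'): parent n2 fail=14; on 'd' 14→0 → fail=1;  out {0}∪∅={0}
  n6('adc'): parent n5 fail=1; on 'c' 1 → fail=2;  out ∅∪∅=∅
  n10('eee'): parent n9 fail=8; on 'e' 8 → fail=9;  out ∅∪{5}={5}
  n16('cea'): parent n15 fail=8; on 'a' 8→0 → fail=4;  out ∅∪∅=∅
  n20('cee'): parent n15 fail=8; on 'e' 8 → fail=9;  out ∅∪{5}={5}
  n7('adce'): parent n6 fail=2; on 'e' 2→14 → fail=15;  out {1}∪∅={1}
  n11('eeed'): parent n10 fail=9; on 'd' 9→8→0 → fail=1;  out ∅∪∅=∅
  n17('ceae'): parent n16 fail=4; on 'e' 4→0 → fail=8;  out ∅∪∅=∅
  n21('ceed'): parent n20 fail=9; on 'd' 9→8→0 → fail=1;  out ∅∪∅=∅
  n12('eeeda'): parent n11 fail=1; on 'a' 1→0 → fail=4;  out ∅∪∅=∅
  n18('ceaee'): parent n17 fail=8; on 'e' 8 → fail=9;  out ∅∪{5}={5}
  n22('ceedb'): parent n21 fail=1; on 'b' 1→0 → fail=0;  out ∅∪∅=∅
  n13('eeedae'): parent n12 fail=4; on 'e' 4→0 → fail=8;  out {2}∪∅={2}
  n19('ceaeee'): parent n18 fail=9; on 'e' 9 → fail=10;  out {3}∪{5}={3,5}
  n23('ceedbd'): parent n22 fail=0; on 'd' 0 → fail=1;  out {4}∪∅={4}

Scan:
pos 0 'b': at 0
pos 1 'a': at 4
pos 2 'd': at 5
pos 3 'c': at 6
pos 4 'e': at 7  emit P1@[1:4]
pos 5 'a': at 16 (fail-walked)
pos 6 'd': at 5 (fail-walked)
pos 7 'c': at 6
pos 8 'd': at 3 (fail-walked)  emit P0@[6:8]
pos 9 'e': at 8 (fail-walked)
pos 10 'e': at 9  emit P5@[9:10]
pos 11 'c': at 14 (fail-walked)
pos 12 'e': at 15
pos 13 'a': at 16
pos 14 'e': at 17
pos 15 'e': at 18  emit P5@[14:15]
pos 16 'e': at 19  emit P3@[11:16],P5@[15:16]
pos 17 'a': at 4 (fail-walked)
pos 18 'd': at 5
pos 19 'c': at 6
pos 20 'e': at 7  emit P1@[17:20]
pos 21 'a': at 16 (fail-walked)
pos 22 'd': at 5 (fail-walked)

Matches: [[4,1],[8,0],[10,5],[15,5],[16,3],[16,5],[20,1]]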